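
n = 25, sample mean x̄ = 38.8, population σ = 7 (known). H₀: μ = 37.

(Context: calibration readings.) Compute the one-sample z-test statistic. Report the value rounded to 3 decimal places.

test statistic = 1.286

SE = σ/√n = 7/√25 = 1.4000
z = (x̄−μ₀)/SE = (38.8−37)/1.4000 = 1.2857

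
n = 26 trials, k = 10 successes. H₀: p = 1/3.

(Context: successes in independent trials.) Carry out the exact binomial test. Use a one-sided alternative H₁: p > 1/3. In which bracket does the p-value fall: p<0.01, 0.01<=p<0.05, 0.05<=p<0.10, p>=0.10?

Exact binomial: n=26, k=10, p₀=1/3=0.3333
P(X≥10) from Σ C(n,i)·p₀^i·(1−p₀)^(n−i)
p-value (one-sided, H₁ greater) = 0.35707
→ bracket: p>=0.10

p-value bracket: p>=0.10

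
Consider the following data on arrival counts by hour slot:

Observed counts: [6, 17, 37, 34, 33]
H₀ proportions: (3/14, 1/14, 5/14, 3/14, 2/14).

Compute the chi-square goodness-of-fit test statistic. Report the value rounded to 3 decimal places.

n = 127; E_i = n·p_i = [27.21, 9.07, 45.36, 27.21, 18.14]
χ² = (6−27.21)²/27.21 + (17−9.07)²/9.07 + (37−45.36)²/45.36 + (34−27.21)²/27.21 + (33−18.14)²/18.14 = 38.8651
df = 4

test statistic = 38.865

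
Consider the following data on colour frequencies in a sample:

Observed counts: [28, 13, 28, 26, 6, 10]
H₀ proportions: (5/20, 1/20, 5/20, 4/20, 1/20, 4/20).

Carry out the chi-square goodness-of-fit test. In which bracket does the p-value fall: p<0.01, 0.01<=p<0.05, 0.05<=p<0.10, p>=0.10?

p-value bracket: p<0.01

n = 111; E_i = n·p_i = [27.75, 5.55, 27.75, 22.20, 5.55, 22.20]
χ² = (28−27.75)²/27.75 + (13−5.55)²/5.55 + (28−27.75)²/27.75 + (26−22.20)²/22.20 + (6−5.55)²/5.55 + (10−22.20)²/22.20 = 17.3964
df = 5
p-value (upper-tail) = 0.00381
→ bracket: p<0.01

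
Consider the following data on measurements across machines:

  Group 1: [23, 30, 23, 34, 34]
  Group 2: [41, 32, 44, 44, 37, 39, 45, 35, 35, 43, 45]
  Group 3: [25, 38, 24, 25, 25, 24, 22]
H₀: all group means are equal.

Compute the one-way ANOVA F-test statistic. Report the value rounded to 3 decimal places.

Group means [28.80, 40.00, 26.14], grand mean 33.348
SSB = Σnᵢ(x̄ᵢ−x̄)² = 953.560; SSW = ΣΣ(x−x̄ᵢ)² = 509.657
MSB = 953.560/2 = 476.7801; MSW = 509.657/20 = 25.4829
F = MSB/MSW = 18.7098
df = (2, 20)

test statistic = 18.710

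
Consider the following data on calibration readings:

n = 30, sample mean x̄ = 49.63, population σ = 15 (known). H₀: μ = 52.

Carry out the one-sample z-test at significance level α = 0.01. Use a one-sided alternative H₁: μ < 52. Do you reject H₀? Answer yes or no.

SE = σ/√n = 15/√30 = 2.7386
z = (x̄−μ₀)/SE = (49.63−52)/2.7386 = -0.8654
p-value (one-sided, H₁ less) = 0.19341
At α=0.01: p ≥ α → fail to reject H₀

reject H₀: no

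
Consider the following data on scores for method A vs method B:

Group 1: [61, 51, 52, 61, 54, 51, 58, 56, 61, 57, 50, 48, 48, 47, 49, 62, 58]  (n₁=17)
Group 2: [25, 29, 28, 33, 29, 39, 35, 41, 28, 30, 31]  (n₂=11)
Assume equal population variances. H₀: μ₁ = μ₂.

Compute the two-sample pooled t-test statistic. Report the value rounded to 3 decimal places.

x̄₁=54.353, s₁=5.231, n₁=17
x̄₂=31.636, s₂=4.925, n₂=11
s_p² = [16·5.231² + 10·4.925²]/26 = 26.1703
SE = √(s_p²·(1/17+1/11)) = 1.9795
t = (54.353−31.636)/1.9795 = 11.4757
df = 26

test statistic = 11.476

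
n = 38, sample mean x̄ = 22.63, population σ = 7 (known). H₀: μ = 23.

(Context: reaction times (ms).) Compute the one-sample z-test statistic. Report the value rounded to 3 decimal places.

test statistic = -0.326

SE = σ/√n = 7/√38 = 1.1355
z = (x̄−μ₀)/SE = (22.63−23)/1.1355 = -0.3258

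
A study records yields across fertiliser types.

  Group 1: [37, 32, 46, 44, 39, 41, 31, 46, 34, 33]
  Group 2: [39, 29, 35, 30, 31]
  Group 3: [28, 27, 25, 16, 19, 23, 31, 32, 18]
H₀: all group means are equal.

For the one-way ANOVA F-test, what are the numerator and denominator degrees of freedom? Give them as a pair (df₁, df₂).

degrees of freedom = [2, 21]

k = 3 groups, N = 24 total
df = (k−1, N−k) = (3−1, 24−3) = (2, 21)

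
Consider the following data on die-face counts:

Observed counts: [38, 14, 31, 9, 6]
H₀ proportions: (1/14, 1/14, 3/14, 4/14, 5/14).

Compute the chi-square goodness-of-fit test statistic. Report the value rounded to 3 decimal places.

test statistic = 185.969

n = 98; E_i = n·p_i = [7.00, 7.00, 21.00, 28.00, 35.00]
χ² = (38−7.00)²/7.00 + (14−7.00)²/7.00 + (31−21.00)²/21.00 + (9−28.00)²/28.00 + (6−35.00)²/35.00 = 185.9690
df = 4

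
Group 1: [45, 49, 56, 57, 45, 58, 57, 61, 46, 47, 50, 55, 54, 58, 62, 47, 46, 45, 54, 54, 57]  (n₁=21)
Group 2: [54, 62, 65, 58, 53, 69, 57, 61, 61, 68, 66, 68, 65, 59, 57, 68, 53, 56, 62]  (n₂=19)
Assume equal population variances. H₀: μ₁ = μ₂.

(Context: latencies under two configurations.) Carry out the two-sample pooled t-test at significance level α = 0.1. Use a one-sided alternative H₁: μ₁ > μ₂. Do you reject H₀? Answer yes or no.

reject H₀: no

x̄₁=52.524, s₁=5.662, n₁=21
x̄₂=61.158, s₂=5.357, n₂=19
s_p² = [20·5.662² + 18·5.357²]/38 = 30.4675
SE = √(s_p²·(1/21+1/19)) = 1.7477
t = (52.524−61.158)/1.7477 = -4.9403
df = 38
p-value (one-sided, H₁ greater) = 0.99999
At α=0.1: p ≥ α → fail to reject H₀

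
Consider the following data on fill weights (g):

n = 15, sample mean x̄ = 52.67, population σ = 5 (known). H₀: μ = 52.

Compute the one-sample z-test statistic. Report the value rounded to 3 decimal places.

SE = σ/√n = 5/√15 = 1.2910
z = (x̄−μ₀)/SE = (52.67−52)/1.2910 = 0.5190

test statistic = 0.519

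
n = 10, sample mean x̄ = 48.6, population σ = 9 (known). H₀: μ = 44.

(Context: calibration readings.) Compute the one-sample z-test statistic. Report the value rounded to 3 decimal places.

SE = σ/√n = 9/√10 = 2.8460
z = (x̄−μ₀)/SE = (48.6−44)/2.8460 = 1.6163

test statistic = 1.616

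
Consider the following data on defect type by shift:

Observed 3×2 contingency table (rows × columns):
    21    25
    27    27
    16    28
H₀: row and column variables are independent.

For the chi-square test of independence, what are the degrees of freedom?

degrees of freedom = 2

df = (r−1)(c−1) = (3−1)·(2−1) = 2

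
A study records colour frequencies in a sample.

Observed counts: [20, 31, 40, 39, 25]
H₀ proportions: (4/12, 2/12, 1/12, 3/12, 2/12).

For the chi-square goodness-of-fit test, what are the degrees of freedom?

df = k − 1 = 5 − 1 = 4

degrees of freedom = 4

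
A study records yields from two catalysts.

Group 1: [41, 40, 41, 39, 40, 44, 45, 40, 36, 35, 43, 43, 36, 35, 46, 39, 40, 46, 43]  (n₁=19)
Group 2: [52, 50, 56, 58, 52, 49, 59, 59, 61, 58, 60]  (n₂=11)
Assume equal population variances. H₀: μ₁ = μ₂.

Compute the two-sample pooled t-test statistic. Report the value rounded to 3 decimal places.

test statistic = -10.578

x̄₁=40.632, s₁=3.483, n₁=19
x̄₂=55.818, s₂=4.285, n₂=11
s_p² = [18·3.483² + 10·4.285²]/28 = 14.3592
SE = √(s_p²·(1/19+1/11)) = 1.4357
t = (40.632−55.818)/1.4357 = -10.5781
df = 28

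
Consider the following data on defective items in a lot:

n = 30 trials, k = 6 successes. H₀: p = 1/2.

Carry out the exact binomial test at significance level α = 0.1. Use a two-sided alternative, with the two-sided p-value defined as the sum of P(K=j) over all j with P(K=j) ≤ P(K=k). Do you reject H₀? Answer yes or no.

Exact binomial: n=30, k=6, p₀=1/2=0.5000
P(X=j) = C(n,j)·p₀^j·(1−p₀)^(n−j); p = Σ P(X=j) over j with P(X=j) ≤ P(X=6)
p-value (two-sided) = 0.00143
At α=0.1: p < α → reject H₀

reject H₀: yes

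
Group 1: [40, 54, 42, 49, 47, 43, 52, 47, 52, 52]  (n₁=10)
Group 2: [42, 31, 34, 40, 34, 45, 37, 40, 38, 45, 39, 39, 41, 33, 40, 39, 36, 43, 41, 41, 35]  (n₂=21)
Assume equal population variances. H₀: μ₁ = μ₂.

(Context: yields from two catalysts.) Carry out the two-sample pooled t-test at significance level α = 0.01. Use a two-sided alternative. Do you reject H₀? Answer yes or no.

reject H₀: yes

x̄₁=47.800, s₁=4.849, n₁=10
x̄₂=38.714, s₂=3.810, n₂=21
s_p² = [9·4.849² + 20·3.810²]/29 = 17.3064
SE = √(s_p²·(1/10+1/21)) = 1.5984
t = (47.800−38.714)/1.5984 = 5.6844
df = 29
p-value (two-sided) = 0.00000
At α=0.01: p < α → reject H₀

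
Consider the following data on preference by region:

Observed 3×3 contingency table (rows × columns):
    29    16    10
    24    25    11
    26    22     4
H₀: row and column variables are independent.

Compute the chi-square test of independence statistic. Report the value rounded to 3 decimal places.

Row totals [55, 60, 52], col totals [79, 63, 25], n=167
χ² = (29−26.02)²/26.02 + (16−20.75)²/20.75 + (10−8.23)²/8.23 + (24−28.38)²/28.38 + (25−22.63)²/22.63 + (11−8.98)²/8.98 + (26−24.60)²/24.60 + (22−19.62)²/19.62 + (4−7.78)²/7.78 = 5.3941
df = 4

test statistic = 5.394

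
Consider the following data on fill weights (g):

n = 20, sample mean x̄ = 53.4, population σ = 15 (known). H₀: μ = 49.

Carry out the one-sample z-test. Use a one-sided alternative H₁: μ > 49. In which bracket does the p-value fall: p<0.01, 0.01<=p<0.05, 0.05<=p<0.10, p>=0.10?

SE = σ/√n = 15/√20 = 3.3541
z = (x̄−μ₀)/SE = (53.4−49)/3.3541 = 1.3118
p-value (one-sided, H₁ greater) = 0.09479
→ bracket: 0.05<=p<0.10

p-value bracket: 0.05<=p<0.10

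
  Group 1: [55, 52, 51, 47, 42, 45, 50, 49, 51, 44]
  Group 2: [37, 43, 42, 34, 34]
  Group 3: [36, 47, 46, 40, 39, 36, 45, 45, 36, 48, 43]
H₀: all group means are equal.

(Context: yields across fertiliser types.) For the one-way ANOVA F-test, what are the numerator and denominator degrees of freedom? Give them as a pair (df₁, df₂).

k = 3 groups, N = 26 total
df = (k−1, N−k) = (3−1, 26−3) = (2, 23)

degrees of freedom = [2, 23]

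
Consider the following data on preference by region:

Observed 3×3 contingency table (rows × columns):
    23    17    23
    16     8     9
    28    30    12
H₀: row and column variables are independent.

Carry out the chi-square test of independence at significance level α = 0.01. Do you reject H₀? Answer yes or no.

Row totals [63, 33, 70], col totals [67, 55, 44], n=166
χ² = (23−25.43)²/25.43 + (17−20.87)²/20.87 + (23−16.70)²/16.70 + (16−13.32)²/13.32 + (8−10.93)²/10.93 + (9−8.75)²/8.75 + (28−28.25)²/28.25 + (30−23.19)²/23.19 + (12−18.55)²/18.55 = 8.9778
df = 4
p-value (upper-tail) = 0.06166
At α=0.01: p ≥ α → fail to reject H₀

reject H₀: no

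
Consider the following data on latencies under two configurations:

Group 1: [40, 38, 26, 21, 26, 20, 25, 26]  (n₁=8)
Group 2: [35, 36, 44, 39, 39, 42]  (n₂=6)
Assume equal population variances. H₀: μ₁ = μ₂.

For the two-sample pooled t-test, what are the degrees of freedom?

df = n₁ + n₂ − 2 = 8 + 6 − 2 = 12

degrees of freedom = 12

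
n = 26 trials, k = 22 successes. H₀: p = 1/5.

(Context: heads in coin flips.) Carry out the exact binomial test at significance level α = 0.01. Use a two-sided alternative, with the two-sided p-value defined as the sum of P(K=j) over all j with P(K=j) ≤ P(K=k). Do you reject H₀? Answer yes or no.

reject H₀: yes

Exact binomial: n=26, k=22, p₀=1/5=0.2000
P(X=j) = C(n,j)·p₀^j·(1−p₀)^(n−j); p = Σ P(X=j) over j with P(X=j) ≤ P(X=22)
p-value (two-sided) = 0.00000
At α=0.01: p < α → reject H₀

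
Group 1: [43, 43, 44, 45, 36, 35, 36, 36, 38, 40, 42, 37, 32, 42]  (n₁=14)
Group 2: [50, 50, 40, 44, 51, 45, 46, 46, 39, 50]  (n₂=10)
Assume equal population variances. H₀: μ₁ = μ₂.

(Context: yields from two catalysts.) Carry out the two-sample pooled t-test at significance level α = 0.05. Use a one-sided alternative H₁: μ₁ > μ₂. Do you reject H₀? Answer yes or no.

reject H₀: no

x̄₁=39.214, s₁=4.003, n₁=14
x̄₂=46.100, s₂=4.254, n₂=10
s_p² = [13·4.003² + 9·4.254²]/22 = 16.8753
SE = √(s_p²·(1/14+1/10)) = 1.7009
t = (39.214−46.100)/1.7009 = -4.0484
df = 22
p-value (one-sided, H₁ greater) = 0.99973
At α=0.05: p ≥ α → fail to reject H₀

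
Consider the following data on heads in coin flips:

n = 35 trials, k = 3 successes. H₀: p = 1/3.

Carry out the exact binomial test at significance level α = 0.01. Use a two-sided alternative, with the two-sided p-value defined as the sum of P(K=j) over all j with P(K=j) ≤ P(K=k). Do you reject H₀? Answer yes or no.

Exact binomial: n=35, k=3, p₀=1/3=0.3333
P(X=j) = C(n,j)·p₀^j·(1−p₀)^(n−j); p = Σ P(X=j) over j with P(X=j) ≤ P(X=3)
p-value (two-sided) = 0.00101
At α=0.01: p < α → reject H₀

reject H₀: yes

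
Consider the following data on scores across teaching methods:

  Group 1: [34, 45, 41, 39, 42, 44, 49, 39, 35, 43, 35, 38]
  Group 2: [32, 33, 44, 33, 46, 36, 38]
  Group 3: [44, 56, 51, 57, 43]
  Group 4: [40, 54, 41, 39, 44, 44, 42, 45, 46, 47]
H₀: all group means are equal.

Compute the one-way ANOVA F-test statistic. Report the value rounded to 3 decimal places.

Group means [40.33, 37.43, 50.20, 44.20], grand mean 42.324
SSB = Σnᵢ(x̄ᵢ−x̄)² = 560.660; SSW = ΣΣ(x−x̄ᵢ)² = 752.781
MSB = 560.660/3 = 186.8867; MSW = 752.781/30 = 25.0927
F = MSB/MSW = 7.4479
df = (3, 30)

test statistic = 7.448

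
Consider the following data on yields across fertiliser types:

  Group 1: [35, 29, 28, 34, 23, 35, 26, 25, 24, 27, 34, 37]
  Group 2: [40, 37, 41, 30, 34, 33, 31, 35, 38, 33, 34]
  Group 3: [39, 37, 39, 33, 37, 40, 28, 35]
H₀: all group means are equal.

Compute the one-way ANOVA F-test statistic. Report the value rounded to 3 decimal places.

Group means [29.75, 35.09, 36.00], grand mean 33.258
SSB = Σnᵢ(x̄ᵢ−x̄)² = 244.776; SSW = ΣΣ(x−x̄ᵢ)² = 505.159
MSB = 244.776/2 = 122.3882; MSW = 505.159/28 = 18.0414
F = MSB/MSW = 6.7837
df = (2, 28)

test statistic = 6.784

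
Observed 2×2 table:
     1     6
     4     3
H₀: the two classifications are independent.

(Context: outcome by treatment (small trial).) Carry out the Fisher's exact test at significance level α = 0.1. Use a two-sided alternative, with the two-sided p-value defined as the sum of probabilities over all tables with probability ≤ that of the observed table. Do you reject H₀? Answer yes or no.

Margins: r₁=7, r₂=7, c₁=5, c₂=9, n=14
p_obs = C(7,1)·C(7,4)/C(14,5); sum pmf over tables with pmf ≤ p_obs
p-value (two-sided) = 0.26573
At α=0.1: p ≥ α → fail to reject H₀

reject H₀: no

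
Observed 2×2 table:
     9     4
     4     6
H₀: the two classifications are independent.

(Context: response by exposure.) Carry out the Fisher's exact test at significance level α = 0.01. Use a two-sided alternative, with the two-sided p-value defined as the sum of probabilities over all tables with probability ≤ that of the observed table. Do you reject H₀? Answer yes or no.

reject H₀: no

Margins: r₁=13, r₂=10, c₁=13, c₂=10, n=23
p_obs = C(13,9)·C(10,4)/C(23,13); sum pmf over tables with pmf ≤ p_obs
p-value (two-sided) = 0.22154
At α=0.01: p ≥ α → fail to reject H₀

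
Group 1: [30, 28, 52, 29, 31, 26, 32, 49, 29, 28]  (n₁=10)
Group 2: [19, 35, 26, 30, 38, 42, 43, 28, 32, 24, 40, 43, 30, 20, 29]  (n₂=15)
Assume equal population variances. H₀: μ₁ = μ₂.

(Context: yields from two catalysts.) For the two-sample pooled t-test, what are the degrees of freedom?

degrees of freedom = 23

df = n₁ + n₂ − 2 = 10 + 15 − 2 = 23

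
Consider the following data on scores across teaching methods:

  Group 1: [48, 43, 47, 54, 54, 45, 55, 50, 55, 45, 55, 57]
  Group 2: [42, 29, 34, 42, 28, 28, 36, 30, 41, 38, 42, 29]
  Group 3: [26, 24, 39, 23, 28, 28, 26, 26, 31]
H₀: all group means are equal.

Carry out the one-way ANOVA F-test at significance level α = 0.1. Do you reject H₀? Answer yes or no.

reject H₀: yes

Group means [50.67, 34.92, 27.89], grand mean 38.727
SSB = Σnᵢ(x̄ᵢ−x̄)² = 2942.073; SSW = ΣΣ(x−x̄ᵢ)² = 834.472
MSB = 2942.073/2 = 1471.0366; MSW = 834.472/30 = 27.8157
F = MSB/MSW = 52.8850
df = (2, 30)
p-value (upper-tail) = 0.00000
At α=0.1: p < α → reject H₀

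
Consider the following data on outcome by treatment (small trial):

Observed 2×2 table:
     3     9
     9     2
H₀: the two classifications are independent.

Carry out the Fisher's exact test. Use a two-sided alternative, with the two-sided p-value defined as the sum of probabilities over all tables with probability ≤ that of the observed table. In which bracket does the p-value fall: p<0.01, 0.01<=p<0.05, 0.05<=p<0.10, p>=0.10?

Margins: r₁=12, r₂=11, c₁=12, c₂=11, n=23
p_obs = C(12,3)·C(11,9)/C(23,12); sum pmf over tables with pmf ≤ p_obs
p-value (two-sided) = 0.01228
→ bracket: 0.01<=p<0.05

p-value bracket: 0.01<=p<0.05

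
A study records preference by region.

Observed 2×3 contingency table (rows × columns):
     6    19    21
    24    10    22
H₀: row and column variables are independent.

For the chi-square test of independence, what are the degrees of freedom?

degrees of freedom = 2

df = (r−1)(c−1) = (2−1)·(3−1) = 2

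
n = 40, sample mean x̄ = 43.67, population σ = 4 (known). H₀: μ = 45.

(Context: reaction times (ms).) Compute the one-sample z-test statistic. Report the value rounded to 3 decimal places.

test statistic = -2.103

SE = σ/√n = 4/√40 = 0.6325
z = (x̄−μ₀)/SE = (43.67−45)/0.6325 = -2.1029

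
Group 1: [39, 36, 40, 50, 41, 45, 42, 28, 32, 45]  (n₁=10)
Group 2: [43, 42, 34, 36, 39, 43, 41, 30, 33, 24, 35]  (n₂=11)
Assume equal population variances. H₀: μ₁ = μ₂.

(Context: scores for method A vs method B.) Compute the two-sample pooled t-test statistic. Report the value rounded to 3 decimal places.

x̄₁=39.800, s₁=6.494, n₁=10
x̄₂=36.364, s₂=6.005, n₂=11
s_p² = [9·6.494² + 10·6.005²]/19 = 38.9550
SE = √(s_p²·(1/10+1/11)) = 2.7271
t = (39.800−36.364)/2.7271 = 1.2601
df = 19

test statistic = 1.260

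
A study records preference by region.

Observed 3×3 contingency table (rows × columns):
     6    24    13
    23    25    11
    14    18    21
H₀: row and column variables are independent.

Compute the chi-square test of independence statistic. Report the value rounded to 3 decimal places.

test statistic = 12.568

Row totals [43, 59, 53], col totals [43, 67, 45], n=155
χ² = (6−11.93)²/11.93 + (24−18.59)²/18.59 + (13−12.48)²/12.48 + (23−16.37)²/16.37 + (25−25.50)²/25.50 + (11−17.13)²/17.13 + (14−14.70)²/14.70 + (18−22.91)²/22.91 + (21−15.39)²/15.39 = 12.5682
df = 4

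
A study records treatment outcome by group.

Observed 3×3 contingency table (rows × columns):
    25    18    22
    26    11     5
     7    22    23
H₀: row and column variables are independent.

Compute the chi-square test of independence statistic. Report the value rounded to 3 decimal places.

Row totals [65, 42, 52], col totals [58, 51, 50], n=159
χ² = (25−23.71)²/23.71 + (18−20.85)²/20.85 + (22−20.44)²/20.44 + (26−15.32)²/15.32 + (11−13.47)²/13.47 + (5−13.21)²/13.21 + (7−18.97)²/18.97 + (22−16.68)²/16.68 + (23−16.35)²/16.35 = 25.5280
df = 4

test statistic = 25.528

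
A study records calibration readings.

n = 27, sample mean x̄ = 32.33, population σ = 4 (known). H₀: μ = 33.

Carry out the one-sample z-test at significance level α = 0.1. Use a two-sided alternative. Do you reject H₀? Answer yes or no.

SE = σ/√n = 4/√27 = 0.7698
z = (x̄−μ₀)/SE = (32.33−33)/0.7698 = -0.8704
p-value (two-sided) = 0.38411
At α=0.1: p ≥ α → fail to reject H₀

reject H₀: no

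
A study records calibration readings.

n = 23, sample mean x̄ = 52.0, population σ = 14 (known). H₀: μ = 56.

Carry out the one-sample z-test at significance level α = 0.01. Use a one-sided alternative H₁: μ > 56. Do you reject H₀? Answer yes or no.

SE = σ/√n = 14/√23 = 2.9192
z = (x̄−μ₀)/SE = (52.0−56)/2.9192 = -1.3702
p-value (one-sided, H₁ greater) = 0.91469
At α=0.01: p ≥ α → fail to reject H₀

reject H₀: no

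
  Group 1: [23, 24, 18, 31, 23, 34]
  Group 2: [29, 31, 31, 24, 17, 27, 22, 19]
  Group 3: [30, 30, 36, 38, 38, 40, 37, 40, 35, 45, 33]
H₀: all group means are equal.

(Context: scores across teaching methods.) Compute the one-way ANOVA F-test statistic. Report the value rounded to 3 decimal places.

Group means [25.50, 25.00, 36.55], grand mean 30.200
SSB = Σnᵢ(x̄ᵢ−x̄)² = 791.773; SSW = ΣΣ(x−x̄ᵢ)² = 576.227
MSB = 791.773/2 = 395.8864; MSW = 576.227/22 = 26.1921
F = MSB/MSW = 15.1147
df = (2, 22)

test statistic = 15.115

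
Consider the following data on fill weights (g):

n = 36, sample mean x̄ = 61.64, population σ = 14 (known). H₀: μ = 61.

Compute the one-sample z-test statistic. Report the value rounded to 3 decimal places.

test statistic = 0.274

SE = σ/√n = 14/√36 = 2.3333
z = (x̄−μ₀)/SE = (61.64−61)/2.3333 = 0.2743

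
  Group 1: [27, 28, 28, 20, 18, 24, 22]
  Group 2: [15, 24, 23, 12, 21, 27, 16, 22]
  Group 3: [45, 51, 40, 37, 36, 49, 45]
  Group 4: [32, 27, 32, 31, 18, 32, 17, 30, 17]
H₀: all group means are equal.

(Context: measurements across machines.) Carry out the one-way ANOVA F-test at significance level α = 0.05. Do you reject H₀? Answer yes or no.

reject H₀: yes

Group means [23.86, 20.00, 43.29, 26.22], grand mean 27.935
SSB = Σnᵢ(x̄ᵢ−x̄)² = 2296.030; SSW = ΣΣ(x−x̄ᵢ)² = 857.841
MSB = 2296.030/3 = 765.3432; MSW = 857.841/27 = 31.7719
F = MSB/MSW = 24.0887
df = (3, 27)
p-value (upper-tail) = 0.00000
At α=0.05: p < α → reject H₀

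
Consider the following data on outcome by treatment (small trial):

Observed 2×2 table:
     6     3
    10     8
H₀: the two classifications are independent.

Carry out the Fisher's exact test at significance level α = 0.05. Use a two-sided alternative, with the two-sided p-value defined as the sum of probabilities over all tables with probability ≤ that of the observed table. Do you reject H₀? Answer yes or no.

reject H₀: no

Margins: r₁=9, r₂=18, c₁=16, c₂=11, n=27
p_obs = C(9,6)·C(18,10)/C(27,16); sum pmf over tables with pmf ≤ p_obs
p-value (two-sided) = 0.69245
At α=0.05: p ≥ α → fail to reject H₀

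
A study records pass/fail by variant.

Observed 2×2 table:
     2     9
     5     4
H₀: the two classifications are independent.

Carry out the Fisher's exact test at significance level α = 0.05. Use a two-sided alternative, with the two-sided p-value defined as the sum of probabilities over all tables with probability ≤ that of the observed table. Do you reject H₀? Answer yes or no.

reject H₀: no

Margins: r₁=11, r₂=9, c₁=7, c₂=13, n=20
p_obs = C(11,2)·C(9,5)/C(20,7); sum pmf over tables with pmf ≤ p_obs
p-value (two-sided) = 0.15967
At α=0.05: p ≥ α → fail to reject H₀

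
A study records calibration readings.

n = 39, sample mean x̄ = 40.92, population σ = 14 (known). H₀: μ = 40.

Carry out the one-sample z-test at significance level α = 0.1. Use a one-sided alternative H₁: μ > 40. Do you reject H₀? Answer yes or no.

SE = σ/√n = 14/√39 = 2.2418
z = (x̄−μ₀)/SE = (40.92−40)/2.2418 = 0.4104
p-value (one-sided, H₁ greater) = 0.34076
At α=0.1: p ≥ α → fail to reject H₀

reject H₀: no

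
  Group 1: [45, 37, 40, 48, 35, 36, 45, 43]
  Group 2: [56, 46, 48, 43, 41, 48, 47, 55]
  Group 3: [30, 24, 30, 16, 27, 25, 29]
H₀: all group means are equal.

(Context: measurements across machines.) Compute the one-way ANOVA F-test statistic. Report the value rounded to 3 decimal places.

test statistic = 37.727

Group means [41.12, 48.00, 25.86], grand mean 38.870
SSB = Σnᵢ(x̄ᵢ−x̄)² = 1892.877; SSW = ΣΣ(x−x̄ᵢ)² = 501.732
MSB = 1892.877/2 = 946.4383; MSW = 501.732/20 = 25.0866
F = MSB/MSW = 37.7268
df = (2, 20)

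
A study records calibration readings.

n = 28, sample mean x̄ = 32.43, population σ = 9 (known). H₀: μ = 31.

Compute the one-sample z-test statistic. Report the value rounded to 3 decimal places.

test statistic = 0.841

SE = σ/√n = 9/√28 = 1.7008
z = (x̄−μ₀)/SE = (32.43−31)/1.7008 = 0.8408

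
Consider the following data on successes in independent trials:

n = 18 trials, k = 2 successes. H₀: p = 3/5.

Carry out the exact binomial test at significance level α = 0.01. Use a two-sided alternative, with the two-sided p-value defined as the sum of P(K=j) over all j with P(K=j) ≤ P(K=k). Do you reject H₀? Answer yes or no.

Exact binomial: n=18, k=2, p₀=3/5=0.6000
P(X=j) = C(n,j)·p₀^j·(1−p₀)^(n−j); p = Σ P(X=j) over j with P(X=j) ≤ P(X=2)
p-value (two-sided) = 0.00003
At α=0.01: p < α → reject H₀

reject H₀: yes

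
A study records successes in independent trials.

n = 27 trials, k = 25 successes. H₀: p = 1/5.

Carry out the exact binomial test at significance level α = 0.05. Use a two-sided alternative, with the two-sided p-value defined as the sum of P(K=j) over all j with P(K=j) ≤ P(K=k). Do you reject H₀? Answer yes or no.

Exact binomial: n=27, k=25, p₀=1/5=0.2000
P(X=j) = C(n,j)·p₀^j·(1−p₀)^(n−j); p = Σ P(X=j) over j with P(X=j) ≤ P(X=25)
p-value (two-sided) = 0.00000
At α=0.05: p < α → reject H₀

reject H₀: yes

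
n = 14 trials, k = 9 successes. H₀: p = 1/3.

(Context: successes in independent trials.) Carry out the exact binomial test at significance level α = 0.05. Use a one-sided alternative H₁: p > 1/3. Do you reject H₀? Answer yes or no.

reject H₀: yes

Exact binomial: n=14, k=9, p₀=1/3=0.3333
P(X≥9) from Σ C(n,i)·p₀^i·(1−p₀)^(n−i)
p-value (one-sided, H₁ greater) = 0.01743
At α=0.05: p < α → reject H₀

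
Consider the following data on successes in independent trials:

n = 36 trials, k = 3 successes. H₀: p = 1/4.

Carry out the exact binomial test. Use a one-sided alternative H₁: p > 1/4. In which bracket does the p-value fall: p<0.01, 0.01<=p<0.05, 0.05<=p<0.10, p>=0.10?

p-value bracket: p>=0.10

Exact binomial: n=36, k=3, p₀=1/4=0.2500
P(X≥3) from Σ C(n,i)·p₀^i·(1−p₀)^(n−i)
p-value (one-sided, H₁ greater) = 0.99736
→ bracket: p>=0.10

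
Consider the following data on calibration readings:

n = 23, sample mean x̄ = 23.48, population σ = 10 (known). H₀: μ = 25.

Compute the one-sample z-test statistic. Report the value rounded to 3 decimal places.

SE = σ/√n = 10/√23 = 2.0851
z = (x̄−μ₀)/SE = (23.48−25)/2.0851 = -0.7290

test statistic = -0.729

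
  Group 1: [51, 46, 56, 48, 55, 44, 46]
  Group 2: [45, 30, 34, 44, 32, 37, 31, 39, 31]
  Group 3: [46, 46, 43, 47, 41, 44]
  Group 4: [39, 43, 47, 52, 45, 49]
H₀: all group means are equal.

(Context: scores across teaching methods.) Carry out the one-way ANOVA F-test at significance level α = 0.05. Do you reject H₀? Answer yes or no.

Group means [49.43, 35.89, 44.50, 45.83], grand mean 43.250
SSB = Σnᵢ(x̄ᵢ−x̄)² = 804.313; SSW = ΣΣ(x−x̄ᵢ)² = 522.937
MSB = 804.313/3 = 268.1045; MSW = 522.937/24 = 21.7890
F = MSB/MSW = 12.3046
df = (3, 24)
p-value (upper-tail) = 0.00004
At α=0.05: p < α → reject H₀

reject H₀: yes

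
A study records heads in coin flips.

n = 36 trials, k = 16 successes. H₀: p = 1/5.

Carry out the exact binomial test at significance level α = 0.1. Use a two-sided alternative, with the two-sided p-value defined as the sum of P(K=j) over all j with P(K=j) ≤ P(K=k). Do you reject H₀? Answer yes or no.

Exact binomial: n=36, k=16, p₀=1/5=0.2000
P(X=j) = C(n,j)·p₀^j·(1−p₀)^(n−j); p = Σ P(X=j) over j with P(X=j) ≤ P(X=16)
p-value (two-sided) = 0.00109
At α=0.1: p < α → reject H₀

reject H₀: yes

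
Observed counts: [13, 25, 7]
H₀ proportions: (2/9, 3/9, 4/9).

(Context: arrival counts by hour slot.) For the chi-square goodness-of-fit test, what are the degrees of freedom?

degrees of freedom = 2

df = k − 1 = 3 − 1 = 2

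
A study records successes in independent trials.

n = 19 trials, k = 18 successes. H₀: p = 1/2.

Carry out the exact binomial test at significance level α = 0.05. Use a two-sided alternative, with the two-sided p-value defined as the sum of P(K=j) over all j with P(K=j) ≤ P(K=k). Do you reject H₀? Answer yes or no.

reject H₀: yes

Exact binomial: n=19, k=18, p₀=1/2=0.5000
P(X=j) = C(n,j)·p₀^j·(1−p₀)^(n−j); p = Σ P(X=j) over j with P(X=j) ≤ P(X=18)
p-value (two-sided) = 0.00008
At α=0.05: p < α → reject H₀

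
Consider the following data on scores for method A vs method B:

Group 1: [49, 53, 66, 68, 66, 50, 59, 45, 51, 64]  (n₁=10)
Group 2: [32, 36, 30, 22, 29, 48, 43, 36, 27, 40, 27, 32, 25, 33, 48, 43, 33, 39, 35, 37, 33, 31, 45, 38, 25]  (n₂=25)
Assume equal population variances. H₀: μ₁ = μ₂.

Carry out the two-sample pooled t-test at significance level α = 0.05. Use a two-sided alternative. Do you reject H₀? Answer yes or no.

x̄₁=57.100, s₁=8.465, n₁=10
x̄₂=34.680, s₂=7.140, n₂=25
s_p² = [9·8.465² + 24·7.140²]/33 = 56.6164
SE = √(s_p²·(1/10+1/25)) = 2.8154
t = (57.100−34.680)/2.8154 = 7.9634
df = 33
p-value (two-sided) = 0.00000
At α=0.05: p < α → reject H₀

reject H₀: yes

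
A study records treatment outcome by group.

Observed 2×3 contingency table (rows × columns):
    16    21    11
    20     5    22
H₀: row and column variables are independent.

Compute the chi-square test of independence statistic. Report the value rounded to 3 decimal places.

Row totals [48, 47], col totals [36, 26, 33], n=95
χ² = (16−18.19)²/18.19 + (21−13.14)²/13.14 + (11−16.67)²/16.67 + (20−17.81)²/17.81 + (5−12.86)²/12.86 + (22−16.33)²/16.33 = 13.9483
df = 2

test statistic = 13.948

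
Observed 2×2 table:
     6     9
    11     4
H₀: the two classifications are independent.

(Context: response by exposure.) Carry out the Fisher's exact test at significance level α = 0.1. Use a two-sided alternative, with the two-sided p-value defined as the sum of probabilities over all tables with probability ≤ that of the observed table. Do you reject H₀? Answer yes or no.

reject H₀: no

Margins: r₁=15, r₂=15, c₁=17, c₂=13, n=30
p_obs = C(15,6)·C(15,11)/C(30,17); sum pmf over tables with pmf ≤ p_obs
p-value (two-sided) = 0.13942
At α=0.1: p ≥ α → fail to reject H₀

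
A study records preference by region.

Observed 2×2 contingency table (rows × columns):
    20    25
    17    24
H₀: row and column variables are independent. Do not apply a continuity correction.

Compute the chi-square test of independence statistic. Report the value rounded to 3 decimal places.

Row totals [45, 41], col totals [37, 49], n=86
χ² = (20−19.36)²/19.36 + (25−25.64)²/25.64 + (17−17.64)²/17.64 + (24−23.36)²/23.36 = 0.0778
df = 1

test statistic = 0.078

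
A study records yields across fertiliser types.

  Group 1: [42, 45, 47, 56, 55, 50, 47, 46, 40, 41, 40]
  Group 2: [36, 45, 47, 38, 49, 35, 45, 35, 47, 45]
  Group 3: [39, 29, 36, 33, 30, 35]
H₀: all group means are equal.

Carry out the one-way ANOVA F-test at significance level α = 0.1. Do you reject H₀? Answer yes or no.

Group means [46.27, 42.20, 33.67], grand mean 41.963
SSB = Σnᵢ(x̄ᵢ−x̄)² = 617.848; SSW = ΣΣ(x−x̄ᵢ)² = 659.115
MSB = 617.848/2 = 308.9239; MSW = 659.115/24 = 27.4631
F = MSB/MSW = 11.2487
df = (2, 24)
p-value (upper-tail) = 0.00036
At α=0.1: p < α → reject H₀

reject H₀: yes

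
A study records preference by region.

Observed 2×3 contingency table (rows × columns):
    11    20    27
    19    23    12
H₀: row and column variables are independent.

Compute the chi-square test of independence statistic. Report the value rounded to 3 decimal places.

test statistic = 7.979

Row totals [58, 54], col totals [30, 43, 39], n=112
χ² = (11−15.54)²/15.54 + (20−22.27)²/22.27 + (27−20.20)²/20.20 + (19−14.46)²/14.46 + (23−20.73)²/20.73 + (12−18.80)²/18.80 = 7.9792
df = 2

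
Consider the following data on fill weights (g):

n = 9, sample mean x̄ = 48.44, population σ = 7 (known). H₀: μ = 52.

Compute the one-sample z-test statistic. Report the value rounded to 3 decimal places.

test statistic = -1.526

SE = σ/√n = 7/√9 = 2.3333
z = (x̄−μ₀)/SE = (48.44−52)/2.3333 = -1.5257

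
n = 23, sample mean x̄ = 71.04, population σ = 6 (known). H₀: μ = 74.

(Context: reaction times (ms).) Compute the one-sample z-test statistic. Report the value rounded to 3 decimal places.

test statistic = -2.366

SE = σ/√n = 6/√23 = 1.2511
z = (x̄−μ₀)/SE = (71.04−74)/1.2511 = -2.3659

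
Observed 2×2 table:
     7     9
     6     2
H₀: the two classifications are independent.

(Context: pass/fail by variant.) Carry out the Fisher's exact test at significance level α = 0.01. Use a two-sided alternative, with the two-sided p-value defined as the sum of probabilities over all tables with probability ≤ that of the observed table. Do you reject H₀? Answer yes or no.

Margins: r₁=16, r₂=8, c₁=13, c₂=11, n=24
p_obs = C(16,7)·C(8,6)/C(24,13); sum pmf over tables with pmf ≤ p_obs
p-value (two-sided) = 0.21080
At α=0.01: p ≥ α → fail to reject H₀

reject H₀: no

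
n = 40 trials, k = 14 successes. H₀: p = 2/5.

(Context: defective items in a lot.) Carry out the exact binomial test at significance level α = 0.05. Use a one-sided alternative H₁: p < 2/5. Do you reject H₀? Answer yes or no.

reject H₀: no

Exact binomial: n=40, k=14, p₀=2/5=0.4000
P(X≤14) from Σ C(n,i)·p₀^i·(1−p₀)^(n−i)
p-value (one-sided, H₁ less) = 0.31743
At α=0.05: p ≥ α → fail to reject H₀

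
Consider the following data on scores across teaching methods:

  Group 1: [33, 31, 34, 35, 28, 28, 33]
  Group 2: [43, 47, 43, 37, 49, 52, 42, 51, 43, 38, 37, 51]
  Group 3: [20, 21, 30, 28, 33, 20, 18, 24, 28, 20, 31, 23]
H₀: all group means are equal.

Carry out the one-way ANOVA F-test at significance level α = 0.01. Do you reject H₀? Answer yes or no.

reject H₀: yes

Group means [31.71, 44.42, 24.67], grand mean 33.903
SSB = Σnᵢ(x̄ᵢ−x̄)² = 2383.698; SSW = ΣΣ(x−x̄ᵢ)² = 669.012
MSB = 2383.698/2 = 1191.8489; MSW = 669.012/28 = 23.8933
F = MSB/MSW = 49.8822
df = (2, 28)
p-value (upper-tail) = 0.00000
At α=0.01: p < α → reject H₀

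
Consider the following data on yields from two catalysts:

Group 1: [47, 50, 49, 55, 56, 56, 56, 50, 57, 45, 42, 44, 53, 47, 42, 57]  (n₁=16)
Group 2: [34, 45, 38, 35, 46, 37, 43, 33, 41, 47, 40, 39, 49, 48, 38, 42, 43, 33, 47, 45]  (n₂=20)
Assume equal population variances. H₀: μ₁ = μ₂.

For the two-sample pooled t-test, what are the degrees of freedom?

degrees of freedom = 34

df = n₁ + n₂ − 2 = 16 + 20 − 2 = 34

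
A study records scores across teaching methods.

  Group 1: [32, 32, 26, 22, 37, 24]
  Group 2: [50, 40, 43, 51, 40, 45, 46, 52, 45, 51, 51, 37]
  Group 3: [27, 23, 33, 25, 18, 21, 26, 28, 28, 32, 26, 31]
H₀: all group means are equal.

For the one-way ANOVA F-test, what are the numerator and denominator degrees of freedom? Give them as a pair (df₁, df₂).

k = 3 groups, N = 30 total
df = (k−1, N−k) = (3−1, 30−3) = (2, 27)

degrees of freedom = [2, 27]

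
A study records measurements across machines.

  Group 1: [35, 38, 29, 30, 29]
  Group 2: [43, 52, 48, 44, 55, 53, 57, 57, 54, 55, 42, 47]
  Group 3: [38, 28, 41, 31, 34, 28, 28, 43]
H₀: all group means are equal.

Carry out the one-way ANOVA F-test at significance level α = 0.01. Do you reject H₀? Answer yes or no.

Group means [32.20, 50.58, 33.88], grand mean 41.560
SSB = Σnᵢ(x̄ᵢ−x̄)² = 1887.568; SSW = ΣΣ(x−x̄ᵢ)² = 664.592
MSB = 1887.568/2 = 943.7842; MSW = 664.592/22 = 30.2087
F = MSB/MSW = 31.2421
df = (2, 22)
p-value (upper-tail) = 0.00000
At α=0.01: p < α → reject H₀

reject H₀: yes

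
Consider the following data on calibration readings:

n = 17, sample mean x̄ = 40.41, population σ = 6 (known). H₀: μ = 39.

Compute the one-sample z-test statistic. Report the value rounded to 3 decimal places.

SE = σ/√n = 6/√17 = 1.4552
z = (x̄−μ₀)/SE = (40.41−39)/1.4552 = 0.9689

test statistic = 0.969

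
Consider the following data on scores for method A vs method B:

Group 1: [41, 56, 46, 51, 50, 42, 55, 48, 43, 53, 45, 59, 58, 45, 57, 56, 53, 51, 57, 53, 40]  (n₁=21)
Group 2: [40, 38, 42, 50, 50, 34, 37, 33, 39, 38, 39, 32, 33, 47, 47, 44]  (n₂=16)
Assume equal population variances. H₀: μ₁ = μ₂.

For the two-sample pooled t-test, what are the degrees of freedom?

degrees of freedom = 35

df = n₁ + n₂ − 2 = 21 + 16 − 2 = 35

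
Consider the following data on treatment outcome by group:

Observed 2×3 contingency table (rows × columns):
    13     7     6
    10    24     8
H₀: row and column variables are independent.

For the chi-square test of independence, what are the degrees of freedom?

degrees of freedom = 2

df = (r−1)(c−1) = (2−1)·(3−1) = 2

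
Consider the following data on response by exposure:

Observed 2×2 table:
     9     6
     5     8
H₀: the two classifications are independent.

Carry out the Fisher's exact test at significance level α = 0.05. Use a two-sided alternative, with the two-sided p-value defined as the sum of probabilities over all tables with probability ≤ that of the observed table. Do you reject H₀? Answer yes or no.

reject H₀: no

Margins: r₁=15, r₂=13, c₁=14, c₂=14, n=28
p_obs = C(15,9)·C(13,5)/C(28,14); sum pmf over tables with pmf ≤ p_obs
p-value (two-sided) = 0.44948
At α=0.05: p ≥ α → fail to reject H₀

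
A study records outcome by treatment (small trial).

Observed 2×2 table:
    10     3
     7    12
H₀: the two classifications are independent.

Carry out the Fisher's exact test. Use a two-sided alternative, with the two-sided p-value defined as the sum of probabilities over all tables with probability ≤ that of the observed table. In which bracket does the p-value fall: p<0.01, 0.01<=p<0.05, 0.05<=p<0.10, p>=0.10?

Margins: r₁=13, r₂=19, c₁=17, c₂=15, n=32
p_obs = C(13,10)·C(19,7)/C(32,17); sum pmf over tables with pmf ≤ p_obs
p-value (two-sided) = 0.03592
→ bracket: 0.01<=p<0.05

p-value bracket: 0.01<=p<0.05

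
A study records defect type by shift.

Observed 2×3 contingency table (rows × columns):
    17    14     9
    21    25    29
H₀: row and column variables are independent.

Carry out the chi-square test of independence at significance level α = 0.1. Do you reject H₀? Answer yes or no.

Row totals [40, 75], col totals [38, 39, 38], n=115
χ² = (17−13.22)²/13.22 + (14−13.57)²/13.57 + (9−13.22)²/13.22 + (21−24.78)²/24.78 + (25−25.43)²/25.43 + (29−24.78)²/24.78 = 3.7446
df = 2
p-value (upper-tail) = 0.15377
At α=0.1: p ≥ α → fail to reject H₀

reject H₀: no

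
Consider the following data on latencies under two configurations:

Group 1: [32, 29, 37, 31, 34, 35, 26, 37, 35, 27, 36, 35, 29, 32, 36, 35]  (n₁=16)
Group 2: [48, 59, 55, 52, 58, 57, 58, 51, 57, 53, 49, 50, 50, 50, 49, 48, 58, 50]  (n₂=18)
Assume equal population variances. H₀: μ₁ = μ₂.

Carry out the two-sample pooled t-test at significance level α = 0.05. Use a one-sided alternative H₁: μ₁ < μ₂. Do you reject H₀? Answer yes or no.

x̄₁=32.875, s₁=3.557, n₁=16
x̄₂=52.889, s₂=3.984, n₂=18
s_p² = [15·3.557² + 17·3.984²]/32 = 14.3602
SE = √(s_p²·(1/16+1/18)) = 1.3020
t = (32.875−52.889)/1.3020 = -15.3712
df = 32
p-value (one-sided, H₁ less) = 0.00000
At α=0.05: p < α → reject H₀

reject H₀: yes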